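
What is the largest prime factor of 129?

129 = 3 · 43
43 is prime.
So 129 = 3 · 43; the largest prime factor is 43.

43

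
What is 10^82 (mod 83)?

10^1 ≡ 10 (mod 83)
10^2 ≡ 10^2 = 100 ≡ 17 (mod 83)
10^4 ≡ 17^2 = 289 ≡ 40 (mod 83)
10^8 ≡ 40^2 = 1600 ≡ 23 (mod 83)
10^16 ≡ 23^2 = 529 ≡ 31 (mod 83)
10^32 ≡ 31^2 = 961 ≡ 48 (mod 83)
10^64 ≡ 48^2 = 2304 ≡ 63 (mod 83)
82 = 64 + 16 + 2 in binary powers of 2.
So 10^82 ≡ 63 · 31 · 17 ≡ 1 (mod 83).
Since the result is 1, base 10 gives no evidence that 83 is composite.

1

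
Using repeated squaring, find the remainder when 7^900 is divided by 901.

293

7^1 ≡ 7 (mod 901)
7^2 ≡ 7^2 = 49 ≡ 49 (mod 901)
7^4 ≡ 49^2 = 2401 ≡ 599 (mod 901)
7^8 ≡ 599^2 = 358801 ≡ 203 (mod 901)
7^16 ≡ 203^2 = 41209 ≡ 664 (mod 901)
7^32 ≡ 664^2 = 440896 ≡ 307 (mod 901)
7^64 ≡ 307^2 = 94249 ≡ 545 (mod 901)
7^128 ≡ 545^2 = 297025 ≡ 596 (mod 901)
7^256 ≡ 596^2 = 355216 ≡ 222 (mod 901)
7^512 ≡ 222^2 = 49284 ≡ 630 (mod 901)
900 = 512 + 256 + 128 + 4 in binary powers of 2.
So 7^900 ≡ 630 · 222 · 596 · 599 ≡ 293 (mod 901).
Since 293 ≠ 1, base 7 is a Fermat witness: 901 is composite.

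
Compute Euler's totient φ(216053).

199360

Factor: 216053 = 17 · 71 · 179.
φ(216053) = (17−1) · (71−1) · (179−1) = 16 · 70 · 178 = 199360.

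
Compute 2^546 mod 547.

1

2^1 ≡ 2 (mod 547)
2^2 ≡ 2^2 = 4 ≡ 4 (mod 547)
2^4 ≡ 4^2 = 16 ≡ 16 (mod 547)
2^8 ≡ 16^2 = 256 ≡ 256 (mod 547)
2^16 ≡ 256^2 = 65536 ≡ 443 (mod 547)
2^32 ≡ 443^2 = 196249 ≡ 423 (mod 547)
2^64 ≡ 423^2 = 178929 ≡ 60 (mod 547)
2^128 ≡ 60^2 = 3600 ≡ 318 (mod 547)
2^256 ≡ 318^2 = 101124 ≡ 476 (mod 547)
2^512 ≡ 476^2 = 226576 ≡ 118 (mod 547)
546 = 512 + 32 + 2 in binary powers of 2.
So 2^546 ≡ 118 · 423 · 4 ≡ 1 (mod 547).
Since the result is 1, base 2 gives no evidence that 547 is composite.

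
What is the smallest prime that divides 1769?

1769 is odd.
Digit sum 23, not divisible by 3.
Ends in 9: not divisible by 5.
7: 1769 = 7·252 + 5
11: 1769 = 11·160 + 9
13: 1769 = 13·136 + 1
17: 1769 = 17·104 + 1
19: 1769 = 19·93 + 2
23: 1769 = 23·76 + 21
29: 1769 = 29·61

29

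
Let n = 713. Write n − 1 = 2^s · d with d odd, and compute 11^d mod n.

172

713 − 1 = 712 = 2^3 · 89, so d = 89.
11^1 ≡ 11 (mod 713)
11^2 ≡ 11^2 = 121 ≡ 121 (mod 713)
11^4 ≡ 121^2 = 14641 ≡ 381 (mod 713)
11^8 ≡ 381^2 = 145161 ≡ 422 (mod 713)
11^16 ≡ 422^2 = 178084 ≡ 547 (mod 713)
11^32 ≡ 547^2 = 299209 ≡ 462 (mod 713)
11^64 ≡ 462^2 = 213444 ≡ 257 (mod 713)
89 = 64 + 16 + 8 + 1 in binary powers of 2.
So 11^89 ≡ 257 · 547 · 422 · 11 ≡ 172 (mod 713).
Squaring chain: 172 → 351 → 565; never reaches −1, so base 11 is a Miller–Rabin witness that 713 is composite.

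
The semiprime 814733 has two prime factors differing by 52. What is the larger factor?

929

Since p = q + 52, we have 814733 = q(q + 52), so q² + 52q − 814733 = 0.
Discriminant: 52² + 4·814733 = 2704 + 3258932 = 3261636; √3261636 = 1806.
q = (−52 + 1806)/2 = 877, and p = q + 52 = 929.
Check: 877 · 929 = 814733.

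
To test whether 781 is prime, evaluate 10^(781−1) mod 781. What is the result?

243

10^1 ≡ 10 (mod 781)
10^2 ≡ 10^2 = 100 ≡ 100 (mod 781)
10^4 ≡ 100^2 = 10000 ≡ 628 (mod 781)
10^8 ≡ 628^2 = 394384 ≡ 760 (mod 781)
10^16 ≡ 760^2 = 577600 ≡ 441 (mod 781)
10^32 ≡ 441^2 = 194481 ≡ 12 (mod 781)
10^64 ≡ 12^2 = 144 ≡ 144 (mod 781)
10^128 ≡ 144^2 = 20736 ≡ 430 (mod 781)
10^256 ≡ 430^2 = 184900 ≡ 584 (mod 781)
10^512 ≡ 584^2 = 341056 ≡ 540 (mod 781)
780 = 512 + 256 + 8 + 4 in binary powers of 2.
So 10^780 ≡ 540 · 584 · 760 · 628 ≡ 243 (mod 781).
Since 243 ≠ 1, base 10 is a Fermat witness: 781 is composite.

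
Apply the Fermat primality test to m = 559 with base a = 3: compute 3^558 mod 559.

391

3^1 ≡ 3 (mod 559)
3^2 ≡ 3^2 = 9 ≡ 9 (mod 559)
3^4 ≡ 9^2 = 81 ≡ 81 (mod 559)
3^8 ≡ 81^2 = 6561 ≡ 412 (mod 559)
3^16 ≡ 412^2 = 169744 ≡ 367 (mod 559)
3^32 ≡ 367^2 = 134689 ≡ 529 (mod 559)
3^64 ≡ 529^2 = 279841 ≡ 341 (mod 559)
3^128 ≡ 341^2 = 116281 ≡ 9 (mod 559)
3^256 ≡ 9^2 = 81 ≡ 81 (mod 559)
3^512 ≡ 81^2 = 6561 ≡ 412 (mod 559)
558 = 512 + 32 + 8 + 4 + 2 in binary powers of 2.
So 3^558 ≡ 412 · 529 · 412 · 81 · 9 ≡ 391 (mod 559).
Since 391 ≠ 1, base 3 is a Fermat witness: 559 is composite.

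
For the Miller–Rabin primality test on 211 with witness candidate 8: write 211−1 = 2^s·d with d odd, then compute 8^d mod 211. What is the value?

210

211 − 1 = 210 = 2^1 · 105, so d = 105.
8^1 ≡ 8 (mod 211)
8^2 ≡ 8^2 = 64 ≡ 64 (mod 211)
8^4 ≡ 64^2 = 4096 ≡ 87 (mod 211)
8^8 ≡ 87^2 = 7569 ≡ 184 (mod 211)
8^16 ≡ 184^2 = 33856 ≡ 96 (mod 211)
8^32 ≡ 96^2 = 9216 ≡ 143 (mod 211)
8^64 ≡ 143^2 = 20449 ≡ 193 (mod 211)
105 = 64 + 32 + 8 + 1 in binary powers of 2.
So 8^105 ≡ 193 · 143 · 184 · 8 ≡ 210 (mod 211).
Since 8^d ≡ 210 (mod 211), base 8 does not prove 211 composite.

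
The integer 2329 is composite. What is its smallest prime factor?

17

2329 is odd.
Digit sum 16, not divisible by 3.
Ends in 9: not divisible by 5.
7: 2329 = 7·332 + 5
11: 2329 = 11·211 + 8
13: 2329 = 13·179 + 2
17: 2329 = 17·137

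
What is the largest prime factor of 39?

13

39 = 3 · 13
13 is prime.
So 39 = 3 · 13; the largest prime factor is 13.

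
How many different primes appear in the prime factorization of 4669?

4669 = 7 · 667
667 = 23 · 29
4669 = 7 · 23 · 29, which has 3 distinct prime factors.

3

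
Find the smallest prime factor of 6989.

29

6989 is odd.
Digit sum 32, not divisible by 3.
Ends in 9: not divisible by 5.
7: 6989 = 7·998 + 3
11: 6989 = 11·635 + 4
13: 6989 = 13·537 + 8
17: 6989 = 17·411 + 2
19: 6989 = 19·367 + 16
23: 6989 = 23·303 + 20
29: 6989 = 29·241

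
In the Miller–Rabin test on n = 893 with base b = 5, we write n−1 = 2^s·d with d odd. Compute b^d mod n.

453

893 − 1 = 892 = 2^2 · 223, so d = 223.
5^1 ≡ 5 (mod 893)
5^2 ≡ 5^2 = 25 ≡ 25 (mod 893)
5^4 ≡ 25^2 = 625 ≡ 625 (mod 893)
5^8 ≡ 625^2 = 390625 ≡ 384 (mod 893)
5^16 ≡ 384^2 = 147456 ≡ 111 (mod 893)
5^32 ≡ 111^2 = 12321 ≡ 712 (mod 893)
5^64 ≡ 712^2 = 506944 ≡ 613 (mod 893)
5^128 ≡ 613^2 = 375769 ≡ 709 (mod 893)
223 = 128 + 64 + 16 + 8 + 4 + 2 + 1 in binary powers of 2.
So 5^223 ≡ 709 · 613 · 111 · 384 · 625 · 25 · 5 ≡ 453 (mod 893).
Squaring chain: 453 → 712; never reaches −1, so base 5 is a Miller–Rabin witness that 893 is composite.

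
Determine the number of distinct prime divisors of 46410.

46410 = 2 · 23205
23205 = 3 · 7735
7735 = 5 · 1547
1547 = 7 · 221
221 = 13 · 17
46410 = 2 · 3 · 5 · 7 · 13 · 17, which has 6 distinct prime factors.

6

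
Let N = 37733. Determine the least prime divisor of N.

37733 is odd.
Digit sum 23, not divisible by 3.
Ends in 3: not divisible by 5.
7: 37733 = 7·5390 + 3
11: 37733 = 11·3430 + 3
13: 37733 = 13·2902 + 7
17: 37733 = 17·2219 + 10
19: 37733 = 19·1985 + 18
23: 37733 = 23·1640 + 13
29: 37733 = 29·1301 + 4
31: 37733 = 31·1217 + 6
37: 37733 = 37·1019 + 30
41: 37733 = 41·920 + 13
43: 37733 = 43·877 + 22
47: 37733 = 47·802 + 39
53: 37733 = 53·711 + 50
59: 37733 = 59·639 + 32
61: 37733 = 61·618 + 35
67: 37733 = 67·563 + 12
71: 37733 = 71·531 + 32
73: 37733 = 73·516 + 65
79: 37733 = 79·477 + 50
83: 37733 = 83·454 + 51
89: 37733 = 89·423 + 86
97: 37733 = 97·389

97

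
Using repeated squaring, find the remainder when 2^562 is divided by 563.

1

2^1 ≡ 2 (mod 563)
2^2 ≡ 2^2 = 4 ≡ 4 (mod 563)
2^4 ≡ 4^2 = 16 ≡ 16 (mod 563)
2^8 ≡ 16^2 = 256 ≡ 256 (mod 563)
2^16 ≡ 256^2 = 65536 ≡ 228 (mod 563)
2^32 ≡ 228^2 = 51984 ≡ 188 (mod 563)
2^64 ≡ 188^2 = 35344 ≡ 438 (mod 563)
2^128 ≡ 438^2 = 191844 ≡ 424 (mod 563)
2^256 ≡ 424^2 = 179776 ≡ 179 (mod 563)
2^512 ≡ 179^2 = 32041 ≡ 513 (mod 563)
562 = 512 + 32 + 16 + 2 in binary powers of 2.
So 2^562 ≡ 513 · 188 · 228 · 4 ≡ 1 (mod 563).
Since the result is 1, base 2 gives no evidence that 563 is composite.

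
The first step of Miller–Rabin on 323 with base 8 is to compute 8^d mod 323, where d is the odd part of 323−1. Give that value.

297

323 − 1 = 322 = 2^1 · 161, so d = 161.
8^1 ≡ 8 (mod 323)
8^2 ≡ 8^2 = 64 ≡ 64 (mod 323)
8^4 ≡ 64^2 = 4096 ≡ 220 (mod 323)
8^8 ≡ 220^2 = 48400 ≡ 273 (mod 323)
8^16 ≡ 273^2 = 74529 ≡ 239 (mod 323)
8^32 ≡ 239^2 = 57121 ≡ 273 (mod 323)
8^64 ≡ 273^2 = 74529 ≡ 239 (mod 323)
8^128 ≡ 239^2 = 57121 ≡ 273 (mod 323)
161 = 128 + 32 + 1 in binary powers of 2.
So 8^161 ≡ 273 · 273 · 8 ≡ 297 (mod 323).
Squaring chain: 297; never reaches −1, so base 8 is a Miller–Rabin witness that 323 is composite.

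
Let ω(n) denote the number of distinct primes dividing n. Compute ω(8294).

4

8294 = 2 · 4147
4147 = 11 · 377
377 = 13 · 29
8294 = 2 · 11 · 13 · 29, which has 4 distinct prime factors.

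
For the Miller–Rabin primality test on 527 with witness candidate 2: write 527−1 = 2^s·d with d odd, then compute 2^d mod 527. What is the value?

527 − 1 = 526 = 2^1 · 263, so d = 263.
2^1 ≡ 2 (mod 527)
2^2 ≡ 2^2 = 4 ≡ 4 (mod 527)
2^4 ≡ 4^2 = 16 ≡ 16 (mod 527)
2^8 ≡ 16^2 = 256 ≡ 256 (mod 527)
2^16 ≡ 256^2 = 65536 ≡ 188 (mod 527)
2^32 ≡ 188^2 = 35344 ≡ 35 (mod 527)
2^64 ≡ 35^2 = 1225 ≡ 171 (mod 527)
2^128 ≡ 171^2 = 29241 ≡ 256 (mod 527)
2^256 ≡ 256^2 = 65536 ≡ 188 (mod 527)
263 = 256 + 4 + 2 + 1 in binary powers of 2.
So 2^263 ≡ 188 · 16 · 4 · 2 ≡ 349 (mod 527).
Squaring chain: 349; never reaches −1, so base 2 is a Miller–Rabin witness that 527 is composite.

349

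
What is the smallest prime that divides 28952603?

28952603 is odd.
Digit sum 35, not divisible by 3.
Ends in 3: not divisible by 5.
7: 28952603 = 7·4136086 + 1
11: 28952603 = 11·2632054 + 9
13: 28952603 = 13·2227123 + 4
17: 28952603 = 17·1703094 + 5
19: 28952603 = 19·1523821 + 4
23: 28952603 = 23·1258808 + 19
29: 28952603 = 29·998365 + 18
31: 28952603 = 31·933954 + 29
37: 28952603 = 37·782502 + 29
41: 28952603 = 41·706161 + 2
43: 28952603 = 43·673316 + 15
47: 28952603 = 47·616012 + 39
53: 28952603 = 53·546275 + 28
59: 28952603 = 59·490722 + 5
61: 28952603 = 61·474632 + 51
67: 28952603 = 67·432128 + 27
71: 28952603 = 71·407783 + 10
73: 28952603 = 73·396611

73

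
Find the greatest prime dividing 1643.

1643 = 31 · 53
53 is prime.
So 1643 = 31 · 53; the largest prime factor is 53.

53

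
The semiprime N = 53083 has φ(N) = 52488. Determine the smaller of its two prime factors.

φ(n) = (p−1)(q−1) = n − (p+q) + 1, so p + q = 53083 − 52488 + 1 = 596.
p and q are the roots of t² − 596t + 53083 = 0.
Discriminant: 596² − 4·53083 = 355216 − 212332 = 142884; √142884 = 378.
q = (596 − 378)/2 = 109, p = (596 + 378)/2 = 487.
Check: 109 · 487 = 53083.

109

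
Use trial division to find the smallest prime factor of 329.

7

329 is odd.
Digit sum 14, not divisible by 3.
Ends in 9: not divisible by 5.
7: 329 = 7·47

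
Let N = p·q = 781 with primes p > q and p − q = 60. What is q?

Since p = q + 60, we have 781 = q(q + 60), so q² + 60q − 781 = 0.
Discriminant: 60² + 4·781 = 3600 + 3124 = 6724; √6724 = 82.
q = (−60 + 82)/2 = 11, and p = q + 60 = 71.
Check: 11 · 71 = 781.

11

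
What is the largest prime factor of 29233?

41

29233 = 23 · 1271
1271 = 31 · 41
41 is prime.
So 29233 = 23 · 31 · 41; the largest prime factor is 41.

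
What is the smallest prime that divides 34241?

97

34241 is odd.
Digit sum 14, not divisible by 3.
Ends in 1: not divisible by 5.
7: 34241 = 7·4891 + 4
11: 34241 = 11·3112 + 9
13: 34241 = 13·2633 + 12
17: 34241 = 17·2014 + 3
19: 34241 = 19·1802 + 3
23: 34241 = 23·1488 + 17
29: 34241 = 29·1180 + 21
31: 34241 = 31·1104 + 17
37: 34241 = 37·925 + 16
41: 34241 = 41·835 + 6
43: 34241 = 43·796 + 13
47: 34241 = 47·728 + 25
53: 34241 = 53·646 + 3
59: 34241 = 59·580 + 21
61: 34241 = 61·561 + 20
67: 34241 = 67·511 + 4
71: 34241 = 71·482 + 19
73: 34241 = 73·469 + 4
79: 34241 = 79·433 + 34
83: 34241 = 83·412 + 45
89: 34241 = 89·384 + 65
97: 34241 = 97·353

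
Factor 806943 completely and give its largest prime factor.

97

806943 = 3 · 268981
268981 = 47 · 5723
5723 = 59 · 97
97 is prime.
So 806943 = 3 · 47 · 59 · 97; the largest prime factor is 97.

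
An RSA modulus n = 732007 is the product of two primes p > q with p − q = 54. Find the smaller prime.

829

Since p = q + 54, we have 732007 = q(q + 54), so q² + 54q − 732007 = 0.
Discriminant: 54² + 4·732007 = 2916 + 2928028 = 2930944; √2930944 = 1712.
q = (−54 + 1712)/2 = 829, and p = q + 54 = 883.
Check: 829 · 883 = 732007.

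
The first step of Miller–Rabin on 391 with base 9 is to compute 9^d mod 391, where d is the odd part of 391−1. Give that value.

391 − 1 = 390 = 2^1 · 195, so d = 195.
9^1 ≡ 9 (mod 391)
9^2 ≡ 9^2 = 81 ≡ 81 (mod 391)
9^4 ≡ 81^2 = 6561 ≡ 305 (mod 391)
9^8 ≡ 305^2 = 93025 ≡ 358 (mod 391)
9^16 ≡ 358^2 = 128164 ≡ 307 (mod 391)
9^32 ≡ 307^2 = 94249 ≡ 18 (mod 391)
9^64 ≡ 18^2 = 324 ≡ 324 (mod 391)
9^128 ≡ 324^2 = 104976 ≡ 188 (mod 391)
195 = 128 + 64 + 2 + 1 in binary powers of 2.
So 9^195 ≡ 188 · 324 · 81 · 9 ≡ 151 (mod 391).
Squaring chain: 151; never reaches −1, so base 9 is a Miller–Rabin witness that 391 is composite.

151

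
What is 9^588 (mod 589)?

9^1 ≡ 9 (mod 589)
9^2 ≡ 9^2 = 81 ≡ 81 (mod 589)
9^4 ≡ 81^2 = 6561 ≡ 82 (mod 589)
9^8 ≡ 82^2 = 6724 ≡ 245 (mod 589)
9^16 ≡ 245^2 = 60025 ≡ 536 (mod 589)
9^32 ≡ 536^2 = 287296 ≡ 453 (mod 589)
9^64 ≡ 453^2 = 205209 ≡ 237 (mod 589)
9^128 ≡ 237^2 = 56169 ≡ 214 (mod 589)
9^256 ≡ 214^2 = 45796 ≡ 443 (mod 589)
9^512 ≡ 443^2 = 196249 ≡ 112 (mod 589)
588 = 512 + 64 + 8 + 4 in binary powers of 2.
So 9^588 ≡ 112 · 237 · 245 · 82 ≡ 140 (mod 589).
Since 140 ≠ 1, base 9 is a Fermat witness: 589 is composite.

140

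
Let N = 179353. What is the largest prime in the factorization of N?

97

179353 = 43 · 4171
4171 = 43 · 97
97 is prime.
So 179353 = 43^2 · 97; the largest prime factor is 97.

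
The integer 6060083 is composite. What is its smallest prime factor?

67

6060083 is odd.
Digit sum 23, not divisible by 3.
Ends in 3: not divisible by 5.
7: 6060083 = 7·865726 + 1
11: 6060083 = 11·550916 + 7
13: 6060083 = 13·466160 + 3
17: 6060083 = 17·356475 + 8
19: 6060083 = 19·318951 + 14
23: 6060083 = 23·263481 + 20
29: 6060083 = 29·208968 + 11
31: 6060083 = 31·195486 + 17
37: 6060083 = 37·163786 + 1
41: 6060083 = 41·147806 + 37
43: 6060083 = 43·140932 + 7
47: 6060083 = 47·128937 + 44
53: 6060083 = 53·114341 + 10
59: 6060083 = 59·102713 + 16
61: 6060083 = 61·99345 + 38
67: 6060083 = 67·90449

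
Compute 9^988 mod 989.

9^1 ≡ 9 (mod 989)
9^2 ≡ 9^2 = 81 ≡ 81 (mod 989)
9^4 ≡ 81^2 = 6561 ≡ 627 (mod 989)
9^8 ≡ 627^2 = 393129 ≡ 496 (mod 989)
9^16 ≡ 496^2 = 246016 ≡ 744 (mod 989)
9^32 ≡ 744^2 = 553536 ≡ 685 (mod 989)
9^64 ≡ 685^2 = 469225 ≡ 439 (mod 989)
9^128 ≡ 439^2 = 192721 ≡ 855 (mod 989)
9^256 ≡ 855^2 = 731025 ≡ 154 (mod 989)
9^512 ≡ 154^2 = 23716 ≡ 969 (mod 989)
988 = 512 + 256 + 128 + 64 + 16 + 8 + 4 in binary powers of 2.
So 9^988 ≡ 969 · 154 · 855 · 439 · 744 · 496 · 627 ≡ 439 (mod 989).
Since 439 ≠ 1, base 9 is a Fermat witness: 989 is composite.

439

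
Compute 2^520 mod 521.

1

2^1 ≡ 2 (mod 521)
2^2 ≡ 2^2 = 4 ≡ 4 (mod 521)
2^4 ≡ 4^2 = 16 ≡ 16 (mod 521)
2^8 ≡ 16^2 = 256 ≡ 256 (mod 521)
2^16 ≡ 256^2 = 65536 ≡ 411 (mod 521)
2^32 ≡ 411^2 = 168921 ≡ 117 (mod 521)
2^64 ≡ 117^2 = 13689 ≡ 143 (mod 521)
2^128 ≡ 143^2 = 20449 ≡ 130 (mod 521)
2^256 ≡ 130^2 = 16900 ≡ 228 (mod 521)
2^512 ≡ 228^2 = 51984 ≡ 405 (mod 521)
520 = 512 + 8 in binary powers of 2.
So 2^520 ≡ 405 · 256 ≡ 1 (mod 521).
Since the result is 1, base 2 gives no evidence that 521 is composite.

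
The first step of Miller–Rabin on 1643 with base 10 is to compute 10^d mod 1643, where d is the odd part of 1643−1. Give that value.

577

1643 − 1 = 1642 = 2^1 · 821, so d = 821.
10^1 ≡ 10 (mod 1643)
10^2 ≡ 10^2 = 100 ≡ 100 (mod 1643)
10^4 ≡ 100^2 = 10000 ≡ 142 (mod 1643)
10^8 ≡ 142^2 = 20164 ≡ 448 (mod 1643)
10^16 ≡ 448^2 = 200704 ≡ 258 (mod 1643)
10^32 ≡ 258^2 = 66564 ≡ 844 (mod 1643)
10^64 ≡ 844^2 = 712336 ≡ 917 (mod 1643)
10^128 ≡ 917^2 = 840889 ≡ 1316 (mod 1643)
10^256 ≡ 1316^2 = 1731856 ≡ 134 (mod 1643)
10^512 ≡ 134^2 = 17956 ≡ 1526 (mod 1643)
821 = 512 + 256 + 32 + 16 + 4 + 1 in binary powers of 2.
So 10^821 ≡ 1526 · 134 · 844 · 258 · 142 · 10 ≡ 577 (mod 1643).
Squaring chain: 577; never reaches −1, so base 10 is a Miller–Rabin witness that 1643 is composite.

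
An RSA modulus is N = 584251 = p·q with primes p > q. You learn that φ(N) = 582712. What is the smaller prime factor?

677

φ(n) = (p−1)(q−1) = n − (p+q) + 1, so p + q = 584251 − 582712 + 1 = 1540.
p and q are the roots of t² − 1540t + 584251 = 0.
Discriminant: 1540² − 4·584251 = 2371600 − 2337004 = 34596; √34596 = 186.
q = (1540 − 186)/2 = 677, p = (1540 + 186)/2 = 863.
Check: 677 · 863 = 584251.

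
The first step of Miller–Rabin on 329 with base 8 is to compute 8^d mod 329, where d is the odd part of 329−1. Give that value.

329 − 1 = 328 = 2^3 · 41, so d = 41.
8^1 ≡ 8 (mod 329)
8^2 ≡ 8^2 = 64 ≡ 64 (mod 329)
8^4 ≡ 64^2 = 4096 ≡ 148 (mod 329)
8^8 ≡ 148^2 = 21904 ≡ 190 (mod 329)
8^16 ≡ 190^2 = 36100 ≡ 239 (mod 329)
8^32 ≡ 239^2 = 57121 ≡ 204 (mod 329)
41 = 32 + 8 + 1 in binary powers of 2.
So 8^41 ≡ 204 · 190 · 8 ≡ 162 (mod 329).
Squaring chain: 162 → 253 → 183; never reaches −1, so base 8 is a Miller–Rabin witness that 329 is composite.

162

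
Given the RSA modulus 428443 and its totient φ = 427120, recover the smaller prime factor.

563

φ(n) = (p−1)(q−1) = n − (p+q) + 1, so p + q = 428443 − 427120 + 1 = 1324.
p and q are the roots of t² − 1324t + 428443 = 0.
Discriminant: 1324² − 4·428443 = 1752976 − 1713772 = 39204; √39204 = 198.
q = (1324 − 198)/2 = 563, p = (1324 + 198)/2 = 761.
Check: 563 · 761 = 428443.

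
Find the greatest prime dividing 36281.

73

36281 = 7 · 5183
5183 = 71 · 73
73 is prime.
So 36281 = 7 · 71 · 73; the largest prime factor is 73.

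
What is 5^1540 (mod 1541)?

5^1 ≡ 5 (mod 1541)
5^2 ≡ 5^2 = 25 ≡ 25 (mod 1541)
5^4 ≡ 25^2 = 625 ≡ 625 (mod 1541)
5^8 ≡ 625^2 = 390625 ≡ 752 (mod 1541)
5^16 ≡ 752^2 = 565504 ≡ 1498 (mod 1541)
5^32 ≡ 1498^2 = 2244004 ≡ 308 (mod 1541)
5^64 ≡ 308^2 = 94864 ≡ 863 (mod 1541)
5^128 ≡ 863^2 = 744769 ≡ 466 (mod 1541)
5^256 ≡ 466^2 = 217156 ≡ 1416 (mod 1541)
5^512 ≡ 1416^2 = 2005056 ≡ 215 (mod 1541)
5^1024 ≡ 215^2 = 46225 ≡ 1536 (mod 1541)
1540 = 1024 + 512 + 4 in binary powers of 2.
So 5^1540 ≡ 1536 · 215 · 625 ≡ 1 (mod 1541).
Since the result is 1, base 5 gives no evidence that 1541 is composite.

1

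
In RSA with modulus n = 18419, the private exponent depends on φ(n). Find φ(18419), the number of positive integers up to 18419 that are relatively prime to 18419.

Factor: 18419 = 113 · 163.
φ(18419) = (113−1) · (163−1) = 112 · 162 = 18144.

18144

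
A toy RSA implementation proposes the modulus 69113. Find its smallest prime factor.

69113 is odd.
Digit sum 20, not divisible by 3.
Ends in 3: not divisible by 5.
7: 69113 = 7·9873 + 2
11: 69113 = 11·6283

11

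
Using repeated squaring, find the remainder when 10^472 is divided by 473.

10^1 ≡ 10 (mod 473)
10^2 ≡ 10^2 = 100 ≡ 100 (mod 473)
10^4 ≡ 100^2 = 10000 ≡ 67 (mod 473)
10^8 ≡ 67^2 = 4489 ≡ 232 (mod 473)
10^16 ≡ 232^2 = 53824 ≡ 375 (mod 473)
10^32 ≡ 375^2 = 140625 ≡ 144 (mod 473)
10^64 ≡ 144^2 = 20736 ≡ 397 (mod 473)
10^128 ≡ 397^2 = 157609 ≡ 100 (mod 473)
10^256 ≡ 100^2 = 10000 ≡ 67 (mod 473)
472 = 256 + 128 + 64 + 16 + 8 in binary powers of 2.
So 10^472 ≡ 67 · 100 · 397 · 375 · 232 ≡ 23 (mod 473).
Since 23 ≠ 1, base 10 is a Fermat witness: 473 is composite.

23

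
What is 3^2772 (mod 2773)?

1140

3^1 ≡ 3 (mod 2773)
3^2 ≡ 3^2 = 9 ≡ 9 (mod 2773)
3^4 ≡ 9^2 = 81 ≡ 81 (mod 2773)
3^8 ≡ 81^2 = 6561 ≡ 1015 (mod 2773)
3^16 ≡ 1015^2 = 1030225 ≡ 1442 (mod 2773)
3^32 ≡ 1442^2 = 2079364 ≡ 2387 (mod 2773)
3^64 ≡ 2387^2 = 5697769 ≡ 2027 (mod 2773)
3^128 ≡ 2027^2 = 4108729 ≡ 1916 (mod 2773)
3^256 ≡ 1916^2 = 3671056 ≡ 2377 (mod 2773)
3^512 ≡ 2377^2 = 5650129 ≡ 1528 (mod 2773)
3^1024 ≡ 1528^2 = 2334784 ≡ 2691 (mod 2773)
3^2048 ≡ 2691^2 = 7241481 ≡ 1178 (mod 2773)
2772 = 2048 + 512 + 128 + 64 + 16 + 4 in binary powers of 2.
So 3^2772 ≡ 1178 · 1528 · 1916 · 2027 · 1442 · 81 ≡ 1140 (mod 2773).
Since 1140 ≠ 1, base 3 is a Fermat witness: 2773 is composite.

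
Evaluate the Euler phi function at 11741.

11484

Factor: 11741 = 59 · 199.
φ(11741) = (59−1) · (199−1) = 58 · 198 = 11484.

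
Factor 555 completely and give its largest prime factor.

555 = 3 · 185
185 = 5 · 37
37 is prime.
So 555 = 3 · 5 · 37; the largest prime factor is 37.

37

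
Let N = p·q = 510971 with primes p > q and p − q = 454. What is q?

523

Since p = q + 454, we have 510971 = q(q + 454), so q² + 454q − 510971 = 0.
Discriminant: 454² + 4·510971 = 206116 + 2043884 = 2250000; √2250000 = 1500.
q = (−454 + 1500)/2 = 523, and p = q + 454 = 977.
Check: 523 · 977 = 510971.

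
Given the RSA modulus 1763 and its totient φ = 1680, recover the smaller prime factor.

φ(n) = (p−1)(q−1) = n − (p+q) + 1, so p + q = 1763 − 1680 + 1 = 84.
p and q are the roots of t² − 84t + 1763 = 0.
Discriminant: 84² − 4·1763 = 7056 − 7052 = 4; √4 = 2.
q = (84 − 2)/2 = 41, p = (84 + 2)/2 = 43.
Check: 41 · 43 = 1763.

41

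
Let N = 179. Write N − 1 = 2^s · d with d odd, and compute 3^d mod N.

1

179 − 1 = 178 = 2^1 · 89, so d = 89.
3^1 ≡ 3 (mod 179)
3^2 ≡ 3^2 = 9 ≡ 9 (mod 179)
3^4 ≡ 9^2 = 81 ≡ 81 (mod 179)
3^8 ≡ 81^2 = 6561 ≡ 117 (mod 179)
3^16 ≡ 117^2 = 13689 ≡ 85 (mod 179)
3^32 ≡ 85^2 = 7225 ≡ 65 (mod 179)
3^64 ≡ 65^2 = 4225 ≡ 108 (mod 179)
89 = 64 + 16 + 8 + 1 in binary powers of 2.
So 3^89 ≡ 108 · 85 · 117 · 3 ≡ 1 (mod 179).
Since 3^d ≡ 1 (mod 179), base 3 does not prove 179 composite.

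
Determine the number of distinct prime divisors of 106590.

106590 = 2 · 53295
53295 = 3 · 17765
17765 = 5 · 3553
3553 = 11 · 323
323 = 17 · 19
106590 = 2 · 3 · 5 · 11 · 17 · 19, which has 6 distinct prime factors.

6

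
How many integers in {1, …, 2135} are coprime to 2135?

Factor: 2135 = 5 · 7 · 61.
φ(2135) = (5−1) · (7−1) · (61−1) = 4 · 6 · 60 = 1440.

1440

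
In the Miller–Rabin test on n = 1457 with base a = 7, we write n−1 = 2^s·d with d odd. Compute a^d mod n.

1457 − 1 = 1456 = 2^4 · 91, so d = 91.
7^1 ≡ 7 (mod 1457)
7^2 ≡ 7^2 = 49 ≡ 49 (mod 1457)
7^4 ≡ 49^2 = 2401 ≡ 944 (mod 1457)
7^8 ≡ 944^2 = 891136 ≡ 909 (mod 1457)
7^16 ≡ 909^2 = 826281 ≡ 162 (mod 1457)
7^32 ≡ 162^2 = 26244 ≡ 18 (mod 1457)
7^64 ≡ 18^2 = 324 ≡ 324 (mod 1457)
91 = 64 + 16 + 8 + 2 + 1 in binary powers of 2.
So 7^91 ≡ 324 · 162 · 909 · 49 · 7 ≡ 1061 (mod 1457).
Squaring chain: 1061 → 917 → 200 → 661; never reaches −1, so base 7 is a Miller–Rabin witness that 1457 is composite.

1061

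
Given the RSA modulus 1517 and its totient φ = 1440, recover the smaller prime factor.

φ(n) = (p−1)(q−1) = n − (p+q) + 1, so p + q = 1517 − 1440 + 1 = 78.
p and q are the roots of t² − 78t + 1517 = 0.
Discriminant: 78² − 4·1517 = 6084 − 6068 = 16; √16 = 4.
q = (78 − 4)/2 = 37, p = (78 + 4)/2 = 41.
Check: 37 · 41 = 1517.

37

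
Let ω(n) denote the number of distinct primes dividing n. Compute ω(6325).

6325 = 5^2 · 253
253 = 11 · 23
6325 = 5^2 · 11 · 23, which has 3 distinct prime factors.

3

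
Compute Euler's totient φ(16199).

Factor: 16199 = 97 · 167.
φ(16199) = (97−1) · (167−1) = 96 · 166 = 15936.

15936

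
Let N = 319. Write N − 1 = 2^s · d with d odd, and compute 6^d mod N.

178

319 − 1 = 318 = 2^1 · 159, so d = 159.
6^1 ≡ 6 (mod 319)
6^2 ≡ 6^2 = 36 ≡ 36 (mod 319)
6^4 ≡ 36^2 = 1296 ≡ 20 (mod 319)
6^8 ≡ 20^2 = 400 ≡ 81 (mod 319)
6^16 ≡ 81^2 = 6561 ≡ 181 (mod 319)
6^32 ≡ 181^2 = 32761 ≡ 223 (mod 319)
6^64 ≡ 223^2 = 49729 ≡ 284 (mod 319)
6^128 ≡ 284^2 = 80656 ≡ 268 (mod 319)
159 = 128 + 16 + 8 + 4 + 2 + 1 in binary powers of 2.
So 6^159 ≡ 268 · 181 · 81 · 20 · 36 · 6 ≡ 178 (mod 319).
Squaring chain: 178; never reaches −1, so base 6 is a Miller–Rabin witness that 319 is composite.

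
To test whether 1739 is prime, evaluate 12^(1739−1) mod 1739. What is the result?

12^1 ≡ 12 (mod 1739)
12^2 ≡ 12^2 = 144 ≡ 144 (mod 1739)
12^4 ≡ 144^2 = 20736 ≡ 1607 (mod 1739)
12^8 ≡ 1607^2 = 2582449 ≡ 34 (mod 1739)
12^16 ≡ 34^2 = 1156 ≡ 1156 (mod 1739)
12^32 ≡ 1156^2 = 1336336 ≡ 784 (mod 1739)
12^64 ≡ 784^2 = 614656 ≡ 789 (mod 1739)
12^128 ≡ 789^2 = 622521 ≡ 1698 (mod 1739)
12^256 ≡ 1698^2 = 2883204 ≡ 1681 (mod 1739)
12^512 ≡ 1681^2 = 2825761 ≡ 1625 (mod 1739)
12^1024 ≡ 1625^2 = 2640625 ≡ 823 (mod 1739)
1738 = 1024 + 512 + 128 + 64 + 8 + 2 in binary powers of 2.
So 12^1738 ≡ 823 · 1625 · 1698 · 789 · 34 · 144 ≡ 382 (mod 1739).
Since 382 ≠ 1, base 12 is a Fermat witness: 1739 is composite.

382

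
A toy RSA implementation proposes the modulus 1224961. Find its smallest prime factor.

1224961 is odd.
Digit sum 25, not divisible by 3.
Ends in 1: not divisible by 5.
7: 1224961 = 7·174994 + 3
11: 1224961 = 11·111360 + 1
13: 1224961 = 13·94227 + 10
17: 1224961 = 17·72056 + 9
19: 1224961 = 19·64471 + 12
23: 1224961 = 23·53259 + 4
29: 1224961 = 29·42240 + 1
31: 1224961 = 31·39514 + 27
37: 1224961 = 37·33107 + 2
41: 1224961 = 41·29877 + 4
43: 1224961 = 43·28487 + 20
47: 1224961 = 47·26063

47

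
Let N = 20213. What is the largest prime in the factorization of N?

41

20213 = 17 · 1189
1189 = 29 · 41
41 is prime.
So 20213 = 17 · 29 · 41; the largest prime factor is 41.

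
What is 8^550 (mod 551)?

486

8^1 ≡ 8 (mod 551)
8^2 ≡ 8^2 = 64 ≡ 64 (mod 551)
8^4 ≡ 64^2 = 4096 ≡ 239 (mod 551)
8^8 ≡ 239^2 = 57121 ≡ 368 (mod 551)
8^16 ≡ 368^2 = 135424 ≡ 429 (mod 551)
8^32 ≡ 429^2 = 184041 ≡ 7 (mod 551)
8^64 ≡ 7^2 = 49 ≡ 49 (mod 551)
8^128 ≡ 49^2 = 2401 ≡ 197 (mod 551)
8^256 ≡ 197^2 = 38809 ≡ 239 (mod 551)
8^512 ≡ 239^2 = 57121 ≡ 368 (mod 551)
550 = 512 + 32 + 4 + 2 in binary powers of 2.
So 8^550 ≡ 368 · 7 · 239 · 64 ≡ 486 (mod 551).
Since 486 ≠ 1, base 8 is a Fermat witness: 551 is composite.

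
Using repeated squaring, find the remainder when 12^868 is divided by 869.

166

12^1 ≡ 12 (mod 869)
12^2 ≡ 12^2 = 144 ≡ 144 (mod 869)
12^4 ≡ 144^2 = 20736 ≡ 749 (mod 869)
12^8 ≡ 749^2 = 561001 ≡ 496 (mod 869)
12^16 ≡ 496^2 = 246016 ≡ 89 (mod 869)
12^32 ≡ 89^2 = 7921 ≡ 100 (mod 869)
12^64 ≡ 100^2 = 10000 ≡ 441 (mod 869)
12^128 ≡ 441^2 = 194481 ≡ 694 (mod 869)
12^256 ≡ 694^2 = 481636 ≡ 210 (mod 869)
12^512 ≡ 210^2 = 44100 ≡ 650 (mod 869)
868 = 512 + 256 + 64 + 32 + 4 in binary powers of 2.
So 12^868 ≡ 650 · 210 · 441 · 100 · 749 ≡ 166 (mod 869).
Since 166 ≠ 1, base 12 is a Fermat witness: 869 is composite.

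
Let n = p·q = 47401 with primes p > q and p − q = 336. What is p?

Since p = q + 336, we have 47401 = q(q + 336), so q² + 336q − 47401 = 0.
Discriminant: 336² + 4·47401 = 112896 + 189604 = 302500; √302500 = 550.
q = (−336 + 550)/2 = 107, and p = q + 336 = 443.
Check: 107 · 443 = 47401.

443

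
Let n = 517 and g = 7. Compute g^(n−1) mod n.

7^1 ≡ 7 (mod 517)
7^2 ≡ 7^2 = 49 ≡ 49 (mod 517)
7^4 ≡ 49^2 = 2401 ≡ 333 (mod 517)
7^8 ≡ 333^2 = 110889 ≡ 251 (mod 517)
7^16 ≡ 251^2 = 63001 ≡ 444 (mod 517)
7^32 ≡ 444^2 = 197136 ≡ 159 (mod 517)
7^64 ≡ 159^2 = 25281 ≡ 465 (mod 517)
7^128 ≡ 465^2 = 216225 ≡ 119 (mod 517)
7^256 ≡ 119^2 = 14161 ≡ 202 (mod 517)
7^512 ≡ 202^2 = 40804 ≡ 478 (mod 517)
516 = 512 + 4 in binary powers of 2.
So 7^516 ≡ 478 · 333 ≡ 455 (mod 517).
Since 455 ≠ 1, base 7 is a Fermat witness: 517 is composite.

455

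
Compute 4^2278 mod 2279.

1526

4^1 ≡ 4 (mod 2279)
4^2 ≡ 4^2 = 16 ≡ 16 (mod 2279)
4^4 ≡ 16^2 = 256 ≡ 256 (mod 2279)
4^8 ≡ 256^2 = 65536 ≡ 1724 (mod 2279)
4^16 ≡ 1724^2 = 2972176 ≡ 360 (mod 2279)
4^32 ≡ 360^2 = 129600 ≡ 1976 (mod 2279)
4^64 ≡ 1976^2 = 3904576 ≡ 649 (mod 2279)
4^128 ≡ 649^2 = 421201 ≡ 1865 (mod 2279)
4^256 ≡ 1865^2 = 3478225 ≡ 471 (mod 2279)
4^512 ≡ 471^2 = 221841 ≡ 778 (mod 2279)
4^1024 ≡ 778^2 = 605284 ≡ 1349 (mod 2279)
4^2048 ≡ 1349^2 = 1819801 ≡ 1159 (mod 2279)
2278 = 2048 + 128 + 64 + 32 + 4 + 2 in binary powers of 2.
So 4^2278 ≡ 1159 · 1865 · 649 · 1976 · 256 · 16 ≡ 1526 (mod 2279).
Since 1526 ≠ 1, base 4 is a Fermat witness: 2279 is composite.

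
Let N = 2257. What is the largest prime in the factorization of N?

61

2257 = 37 · 61
61 is prime.
So 2257 = 37 · 61; the largest prime factor is 61.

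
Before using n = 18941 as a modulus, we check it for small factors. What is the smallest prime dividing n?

18941 is odd.
Digit sum 23, not divisible by 3.
Ends in 1: not divisible by 5.
7: 18941 = 7·2705 + 6
11: 18941 = 11·1721 + 10
13: 18941 = 13·1457

13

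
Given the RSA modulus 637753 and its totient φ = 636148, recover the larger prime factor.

φ(n) = (p−1)(q−1) = n − (p+q) + 1, so p + q = 637753 − 636148 + 1 = 1606.
p and q are the roots of t² − 1606t + 637753 = 0.
Discriminant: 1606² − 4·637753 = 2579236 − 2551012 = 28224; √28224 = 168.
q = (1606 − 168)/2 = 719, p = (1606 + 168)/2 = 887.
Check: 719 · 887 = 637753.

887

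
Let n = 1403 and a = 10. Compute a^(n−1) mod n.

10^1 ≡ 10 (mod 1403)
10^2 ≡ 10^2 = 100 ≡ 100 (mod 1403)
10^4 ≡ 100^2 = 10000 ≡ 179 (mod 1403)
10^8 ≡ 179^2 = 32041 ≡ 1175 (mod 1403)
10^16 ≡ 1175^2 = 1380625 ≡ 73 (mod 1403)
10^32 ≡ 73^2 = 5329 ≡ 1120 (mod 1403)
10^64 ≡ 1120^2 = 1254400 ≡ 118 (mod 1403)
10^128 ≡ 118^2 = 13924 ≡ 1297 (mod 1403)
10^256 ≡ 1297^2 = 1682209 ≡ 12 (mod 1403)
10^512 ≡ 12^2 = 144 ≡ 144 (mod 1403)
10^1024 ≡ 144^2 = 20736 ≡ 1094 (mod 1403)
1402 = 1024 + 256 + 64 + 32 + 16 + 8 + 2 in binary powers of 2.
So 10^1402 ≡ 1094 · 12 · 118 · 1120 · 73 · 1175 · 100 ≡ 1361 (mod 1403).
Since 1361 ≠ 1, base 10 is a Fermat witness: 1403 is composite.

1361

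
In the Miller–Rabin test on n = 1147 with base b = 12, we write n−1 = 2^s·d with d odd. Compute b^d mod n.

1147 − 1 = 1146 = 2^1 · 573, so d = 573.
12^1 ≡ 12 (mod 1147)
12^2 ≡ 12^2 = 144 ≡ 144 (mod 1147)
12^4 ≡ 144^2 = 20736 ≡ 90 (mod 1147)
12^8 ≡ 90^2 = 8100 ≡ 71 (mod 1147)
12^16 ≡ 71^2 = 5041 ≡ 453 (mod 1147)
12^32 ≡ 453^2 = 205209 ≡ 1043 (mod 1147)
12^64 ≡ 1043^2 = 1087849 ≡ 493 (mod 1147)
12^128 ≡ 493^2 = 243049 ≡ 1032 (mod 1147)
12^256 ≡ 1032^2 = 1065024 ≡ 608 (mod 1147)
12^512 ≡ 608^2 = 369664 ≡ 330 (mod 1147)
573 = 512 + 32 + 16 + 8 + 4 + 1 in binary powers of 2.
So 12^573 ≡ 330 · 1043 · 453 · 71 · 90 · 12 ≡ 1046 (mod 1147).
Squaring chain: 1046; never reaches −1, so base 12 is a Miller–Rabin witness that 1147 is composite.

1046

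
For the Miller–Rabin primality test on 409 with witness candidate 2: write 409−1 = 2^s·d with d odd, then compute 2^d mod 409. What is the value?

143

409 − 1 = 408 = 2^3 · 51, so d = 51.
2^1 ≡ 2 (mod 409)
2^2 ≡ 2^2 = 4 ≡ 4 (mod 409)
2^4 ≡ 4^2 = 16 ≡ 16 (mod 409)
2^8 ≡ 16^2 = 256 ≡ 256 (mod 409)
2^16 ≡ 256^2 = 65536 ≡ 96 (mod 409)
2^32 ≡ 96^2 = 9216 ≡ 218 (mod 409)
51 = 32 + 16 + 2 + 1 in binary powers of 2.
So 2^51 ≡ 218 · 96 · 4 · 2 ≡ 143 (mod 409).
Squaring chain: 143 → 408 → 1; reaches −1, so base 2 does not prove 409 composite.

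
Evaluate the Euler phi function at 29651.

29304

Factor: 29651 = 149 · 199.
φ(29651) = (149−1) · (199−1) = 148 · 198 = 29304.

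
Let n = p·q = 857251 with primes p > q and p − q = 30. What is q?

Since p = q + 30, we have 857251 = q(q + 30), so q² + 30q − 857251 = 0.
Discriminant: 30² + 4·857251 = 900 + 3429004 = 3429904; √3429904 = 1852.
q = (−30 + 1852)/2 = 911, and p = q + 30 = 941.
Check: 911 · 941 = 857251.

911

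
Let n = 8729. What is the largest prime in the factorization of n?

8729 = 7 · 1247
1247 = 29 · 43
43 is prime.
So 8729 = 7 · 29 · 43; the largest prime factor is 43.

43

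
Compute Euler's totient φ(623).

528

Factor: 623 = 7 · 89.
φ(623) = (7−1) · (89−1) = 6 · 88 = 528.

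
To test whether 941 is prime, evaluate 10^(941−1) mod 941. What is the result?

10^1 ≡ 10 (mod 941)
10^2 ≡ 10^2 = 100 ≡ 100 (mod 941)
10^4 ≡ 100^2 = 10000 ≡ 590 (mod 941)
10^8 ≡ 590^2 = 348100 ≡ 871 (mod 941)
10^16 ≡ 871^2 = 758641 ≡ 195 (mod 941)
10^32 ≡ 195^2 = 38025 ≡ 385 (mod 941)
10^64 ≡ 385^2 = 148225 ≡ 488 (mod 941)
10^128 ≡ 488^2 = 238144 ≡ 71 (mod 941)
10^256 ≡ 71^2 = 5041 ≡ 336 (mod 941)
10^512 ≡ 336^2 = 112896 ≡ 917 (mod 941)
940 = 512 + 256 + 128 + 32 + 8 + 4 in binary powers of 2.
So 10^940 ≡ 917 · 336 · 71 · 385 · 871 · 590 ≡ 1 (mod 941).
Since the result is 1, base 10 gives no evidence that 941 is composite.

1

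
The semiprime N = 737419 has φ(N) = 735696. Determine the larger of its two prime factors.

937

φ(n) = (p−1)(q−1) = n − (p+q) + 1, so p + q = 737419 − 735696 + 1 = 1724.
p and q are the roots of t² − 1724t + 737419 = 0.
Discriminant: 1724² − 4·737419 = 2972176 − 2949676 = 22500; √22500 = 150.
q = (1724 − 150)/2 = 787, p = (1724 + 150)/2 = 937.
Check: 787 · 937 = 737419.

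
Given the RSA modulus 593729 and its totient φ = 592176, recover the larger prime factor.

φ(n) = (p−1)(q−1) = n − (p+q) + 1, so p + q = 593729 − 592176 + 1 = 1554.
p and q are the roots of t² − 1554t + 593729 = 0.
Discriminant: 1554² − 4·593729 = 2414916 − 2374916 = 40000; √40000 = 200.
q = (1554 − 200)/2 = 677, p = (1554 + 200)/2 = 877.
Check: 677 · 877 = 593729.

877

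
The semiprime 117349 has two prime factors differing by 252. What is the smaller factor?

Since p = q + 252, we have 117349 = q(q + 252), so q² + 252q − 117349 = 0.
Discriminant: 252² + 4·117349 = 63504 + 469396 = 532900; √532900 = 730.
q = (−252 + 730)/2 = 239, and p = q + 252 = 491.
Check: 239 · 491 = 117349.

239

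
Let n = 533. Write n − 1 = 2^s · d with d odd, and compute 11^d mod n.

89

533 − 1 = 532 = 2^2 · 133, so d = 133.
11^1 ≡ 11 (mod 533)
11^2 ≡ 11^2 = 121 ≡ 121 (mod 533)
11^4 ≡ 121^2 = 14641 ≡ 250 (mod 533)
11^8 ≡ 250^2 = 62500 ≡ 139 (mod 533)
11^16 ≡ 139^2 = 19321 ≡ 133 (mod 533)
11^32 ≡ 133^2 = 17689 ≡ 100 (mod 533)
11^64 ≡ 100^2 = 10000 ≡ 406 (mod 533)
11^128 ≡ 406^2 = 164836 ≡ 139 (mod 533)
133 = 128 + 4 + 1 in binary powers of 2.
So 11^133 ≡ 139 · 250 · 11 ≡ 89 (mod 533).
Squaring chain: 89 → 459; never reaches −1, so base 11 is a Miller–Rabin witness that 533 is composite.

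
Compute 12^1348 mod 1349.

12^1 ≡ 12 (mod 1349)
12^2 ≡ 12^2 = 144 ≡ 144 (mod 1349)
12^4 ≡ 144^2 = 20736 ≡ 501 (mod 1349)
12^8 ≡ 501^2 = 251001 ≡ 87 (mod 1349)
12^16 ≡ 87^2 = 7569 ≡ 824 (mod 1349)
12^32 ≡ 824^2 = 678976 ≡ 429 (mod 1349)
12^64 ≡ 429^2 = 184041 ≡ 577 (mod 1349)
12^128 ≡ 577^2 = 332929 ≡ 1075 (mod 1349)
12^256 ≡ 1075^2 = 1155625 ≡ 881 (mod 1349)
12^512 ≡ 881^2 = 776161 ≡ 486 (mod 1349)
12^1024 ≡ 486^2 = 236196 ≡ 121 (mod 1349)
1348 = 1024 + 256 + 64 + 4 in binary powers of 2.
So 12^1348 ≡ 121 · 881 · 577 · 501 ≡ 938 (mod 1349).
Since 938 ≠ 1, base 12 is a Fermat witness: 1349 is composite.

938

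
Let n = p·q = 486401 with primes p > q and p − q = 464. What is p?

967

Since p = q + 464, we have 486401 = q(q + 464), so q² + 464q − 486401 = 0.
Discriminant: 464² + 4·486401 = 215296 + 1945604 = 2160900; √2160900 = 1470.
q = (−464 + 1470)/2 = 503, and p = q + 464 = 967.
Check: 503 · 967 = 486401.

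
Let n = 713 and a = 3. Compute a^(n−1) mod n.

3^1 ≡ 3 (mod 713)
3^2 ≡ 3^2 = 9 ≡ 9 (mod 713)
3^4 ≡ 9^2 = 81 ≡ 81 (mod 713)
3^8 ≡ 81^2 = 6561 ≡ 144 (mod 713)
3^16 ≡ 144^2 = 20736 ≡ 59 (mod 713)
3^32 ≡ 59^2 = 3481 ≡ 629 (mod 713)
3^64 ≡ 629^2 = 395641 ≡ 639 (mod 713)
3^128 ≡ 639^2 = 408321 ≡ 485 (mod 713)
3^256 ≡ 485^2 = 235225 ≡ 648 (mod 713)
3^512 ≡ 648^2 = 419904 ≡ 660 (mod 713)
712 = 512 + 128 + 64 + 8 in binary powers of 2.
So 3^712 ≡ 660 · 485 · 639 · 144 ≡ 696 (mod 713).
Since 696 ≠ 1, base 3 is a Fermat witness: 713 is composite.

696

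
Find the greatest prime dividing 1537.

53

1537 = 29 · 53
53 is prime.
So 1537 = 29 · 53; the largest prime factor is 53.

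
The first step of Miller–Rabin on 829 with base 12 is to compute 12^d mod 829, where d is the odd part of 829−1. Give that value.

829 − 1 = 828 = 2^2 · 207, so d = 207.
12^1 ≡ 12 (mod 829)
12^2 ≡ 12^2 = 144 ≡ 144 (mod 829)
12^4 ≡ 144^2 = 20736 ≡ 11 (mod 829)
12^8 ≡ 11^2 = 121 ≡ 121 (mod 829)
12^16 ≡ 121^2 = 14641 ≡ 548 (mod 829)
12^32 ≡ 548^2 = 300304 ≡ 206 (mod 829)
12^64 ≡ 206^2 = 42436 ≡ 157 (mod 829)
12^128 ≡ 157^2 = 24649 ≡ 608 (mod 829)
207 = 128 + 64 + 8 + 4 + 2 + 1 in binary powers of 2.
So 12^207 ≡ 608 · 157 · 121 · 11 · 144 · 12 ≡ 828 (mod 829).
Since 12^d ≡ 828 (mod 829), base 12 does not prove 829 composite.

828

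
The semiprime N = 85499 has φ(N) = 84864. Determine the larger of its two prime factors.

φ(n) = (p−1)(q−1) = n − (p+q) + 1, so p + q = 85499 − 84864 + 1 = 636.
p and q are the roots of t² − 636t + 85499 = 0.
Discriminant: 636² − 4·85499 = 404496 − 341996 = 62500; √62500 = 250.
q = (636 − 250)/2 = 193, p = (636 + 250)/2 = 443.
Check: 193 · 443 = 85499.

443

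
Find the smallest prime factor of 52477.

97

52477 is odd.
Digit sum 25, not divisible by 3.
Ends in 7: not divisible by 5.
7: 52477 = 7·7496 + 5
11: 52477 = 11·4770 + 7
13: 52477 = 13·4036 + 9
17: 52477 = 17·3086 + 15
19: 52477 = 19·2761 + 18
23: 52477 = 23·2281 + 14
29: 52477 = 29·1809 + 16
31: 52477 = 31·1692 + 25
37: 52477 = 37·1418 + 11
41: 52477 = 41·1279 + 38
43: 52477 = 43·1220 + 17
47: 52477 = 47·1116 + 25
53: 52477 = 53·990 + 7
59: 52477 = 59·889 + 26
61: 52477 = 61·860 + 17
67: 52477 = 67·783 + 16
71: 52477 = 71·739 + 8
73: 52477 = 73·718 + 63
79: 52477 = 79·664 + 21
83: 52477 = 83·632 + 21
89: 52477 = 89·589 + 56
97: 52477 = 97·541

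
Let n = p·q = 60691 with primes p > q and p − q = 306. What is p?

Since p = q + 306, we have 60691 = q(q + 306), so q² + 306q − 60691 = 0.
Discriminant: 306² + 4·60691 = 93636 + 242764 = 336400; √336400 = 580.
q = (−306 + 580)/2 = 137, and p = q + 306 = 443.
Check: 137 · 443 = 60691.

443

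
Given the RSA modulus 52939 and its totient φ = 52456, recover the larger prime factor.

317

φ(n) = (p−1)(q−1) = n − (p+q) + 1, so p + q = 52939 − 52456 + 1 = 484.
p and q are the roots of t² − 484t + 52939 = 0.
Discriminant: 484² − 4·52939 = 234256 − 211756 = 22500; √22500 = 150.
q = (484 − 150)/2 = 167, p = (484 + 150)/2 = 317.
Check: 167 · 317 = 52939.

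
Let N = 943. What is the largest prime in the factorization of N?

943 = 23 · 41
41 is prime.
So 943 = 23 · 41; the largest prime factor is 41.

41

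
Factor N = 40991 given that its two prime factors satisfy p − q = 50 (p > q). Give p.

Since p = q + 50, we have 40991 = q(q + 50), so q² + 50q − 40991 = 0.
Discriminant: 50² + 4·40991 = 2500 + 163964 = 166464; √166464 = 408.
q = (−50 + 408)/2 = 179, and p = q + 50 = 229.
Check: 179 · 229 = 40991.

229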